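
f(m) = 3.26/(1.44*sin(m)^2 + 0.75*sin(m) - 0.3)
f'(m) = 3.26*(-2.88*sin(m)*cos(m) - 0.75*cos(m))/(1.44*sin(m)^2 + 0.75*sin(m) - 0.3)^2 = -(9.3888*sin(m) + 2.445)*cos(m)/(1.44*sin(m)^2 + 0.75*sin(m) - 0.3)^2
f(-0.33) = -8.32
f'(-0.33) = 3.68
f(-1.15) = 15.15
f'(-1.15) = 54.05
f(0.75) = 3.70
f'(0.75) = -8.35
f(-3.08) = -9.57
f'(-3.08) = 16.05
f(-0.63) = -13.47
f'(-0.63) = 42.57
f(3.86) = -19.20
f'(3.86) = -97.50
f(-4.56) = 1.76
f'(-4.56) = 0.52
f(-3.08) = -9.57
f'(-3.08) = 16.05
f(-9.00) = -8.94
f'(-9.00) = -9.77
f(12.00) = -11.33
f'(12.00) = 26.41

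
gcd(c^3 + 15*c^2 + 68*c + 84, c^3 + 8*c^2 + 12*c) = c^2 + 8*c + 12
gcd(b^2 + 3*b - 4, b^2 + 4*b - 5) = b - 1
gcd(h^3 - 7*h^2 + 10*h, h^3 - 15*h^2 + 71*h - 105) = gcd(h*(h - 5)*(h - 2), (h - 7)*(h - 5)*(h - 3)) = h - 5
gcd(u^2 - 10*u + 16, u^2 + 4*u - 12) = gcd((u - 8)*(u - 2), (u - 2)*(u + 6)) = u - 2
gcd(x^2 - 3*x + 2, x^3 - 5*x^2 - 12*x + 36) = x - 2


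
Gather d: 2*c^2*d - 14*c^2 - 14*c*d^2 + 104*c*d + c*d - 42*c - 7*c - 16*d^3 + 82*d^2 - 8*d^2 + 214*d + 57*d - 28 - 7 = -14*c^2 - 49*c - 16*d^3 + d^2*(74 - 14*c) + d*(2*c^2 + 105*c + 271) - 35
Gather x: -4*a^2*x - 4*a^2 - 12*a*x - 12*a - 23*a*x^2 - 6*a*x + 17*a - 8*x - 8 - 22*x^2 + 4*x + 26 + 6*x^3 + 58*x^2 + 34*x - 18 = -4*a^2 + 5*a + 6*x^3 + x^2*(36 - 23*a) + x*(-4*a^2 - 18*a + 30)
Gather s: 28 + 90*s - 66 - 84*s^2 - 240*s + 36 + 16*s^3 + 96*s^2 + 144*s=16*s^3 + 12*s^2 - 6*s - 2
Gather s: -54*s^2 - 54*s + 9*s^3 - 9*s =9*s^3 - 54*s^2 - 63*s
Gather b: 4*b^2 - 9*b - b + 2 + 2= 4*b^2 - 10*b + 4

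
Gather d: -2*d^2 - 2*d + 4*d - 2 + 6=-2*d^2 + 2*d + 4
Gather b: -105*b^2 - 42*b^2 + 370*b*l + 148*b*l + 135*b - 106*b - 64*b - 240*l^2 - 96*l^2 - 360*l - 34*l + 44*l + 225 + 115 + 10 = -147*b^2 + b*(518*l - 35) - 336*l^2 - 350*l + 350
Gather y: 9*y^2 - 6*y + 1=9*y^2 - 6*y + 1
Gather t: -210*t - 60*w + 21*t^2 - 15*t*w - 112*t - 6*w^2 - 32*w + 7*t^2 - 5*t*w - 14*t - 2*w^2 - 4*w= 28*t^2 + t*(-20*w - 336) - 8*w^2 - 96*w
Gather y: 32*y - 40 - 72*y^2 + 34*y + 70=-72*y^2 + 66*y + 30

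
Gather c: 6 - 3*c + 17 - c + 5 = 28 - 4*c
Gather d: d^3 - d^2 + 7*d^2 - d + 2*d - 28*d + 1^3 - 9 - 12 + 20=d^3 + 6*d^2 - 27*d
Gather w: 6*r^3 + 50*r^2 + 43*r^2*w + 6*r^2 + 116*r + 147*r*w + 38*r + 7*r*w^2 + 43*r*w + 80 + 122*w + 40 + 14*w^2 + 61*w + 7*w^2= 6*r^3 + 56*r^2 + 154*r + w^2*(7*r + 21) + w*(43*r^2 + 190*r + 183) + 120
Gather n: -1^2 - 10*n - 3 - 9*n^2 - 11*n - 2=-9*n^2 - 21*n - 6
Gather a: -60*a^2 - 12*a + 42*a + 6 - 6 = -60*a^2 + 30*a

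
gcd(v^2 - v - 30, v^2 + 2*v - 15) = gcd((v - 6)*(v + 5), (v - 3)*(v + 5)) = v + 5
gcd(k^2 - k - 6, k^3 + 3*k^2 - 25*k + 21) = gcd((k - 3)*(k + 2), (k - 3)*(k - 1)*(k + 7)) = k - 3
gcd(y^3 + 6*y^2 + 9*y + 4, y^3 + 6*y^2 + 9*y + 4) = y^3 + 6*y^2 + 9*y + 4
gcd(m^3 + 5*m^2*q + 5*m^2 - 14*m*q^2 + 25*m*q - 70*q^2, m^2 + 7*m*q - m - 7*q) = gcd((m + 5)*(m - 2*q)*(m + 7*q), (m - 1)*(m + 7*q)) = m + 7*q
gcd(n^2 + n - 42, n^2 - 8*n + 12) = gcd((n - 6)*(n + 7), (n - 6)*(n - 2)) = n - 6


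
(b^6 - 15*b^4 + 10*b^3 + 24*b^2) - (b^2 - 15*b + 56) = b^6 - 15*b^4 + 10*b^3 + 23*b^2 + 15*b - 56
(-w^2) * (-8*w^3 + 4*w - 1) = 8*w^5 - 4*w^3 + w^2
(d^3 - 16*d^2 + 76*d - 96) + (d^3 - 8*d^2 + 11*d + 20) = 2*d^3 - 24*d^2 + 87*d - 76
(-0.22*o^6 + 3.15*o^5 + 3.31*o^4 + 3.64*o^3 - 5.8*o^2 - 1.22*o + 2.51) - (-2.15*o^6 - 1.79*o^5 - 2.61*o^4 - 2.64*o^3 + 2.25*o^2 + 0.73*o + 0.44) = 1.93*o^6 + 4.94*o^5 + 5.92*o^4 + 6.28*o^3 - 8.05*o^2 - 1.95*o + 2.07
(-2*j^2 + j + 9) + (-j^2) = -3*j^2 + j + 9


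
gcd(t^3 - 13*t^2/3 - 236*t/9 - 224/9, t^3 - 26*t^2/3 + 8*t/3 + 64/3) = t^2 - 20*t/3 - 32/3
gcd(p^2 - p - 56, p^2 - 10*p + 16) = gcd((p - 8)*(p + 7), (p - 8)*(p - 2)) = p - 8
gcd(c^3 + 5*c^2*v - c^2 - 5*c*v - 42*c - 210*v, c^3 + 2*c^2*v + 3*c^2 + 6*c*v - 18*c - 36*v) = c + 6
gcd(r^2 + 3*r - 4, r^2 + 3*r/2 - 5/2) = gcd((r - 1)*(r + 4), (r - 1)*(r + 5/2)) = r - 1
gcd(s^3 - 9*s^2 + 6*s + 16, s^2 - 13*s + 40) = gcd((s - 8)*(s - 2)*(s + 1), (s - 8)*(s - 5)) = s - 8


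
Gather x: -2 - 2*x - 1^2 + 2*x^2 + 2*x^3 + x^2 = 2*x^3 + 3*x^2 - 2*x - 3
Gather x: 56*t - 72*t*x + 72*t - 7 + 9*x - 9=128*t + x*(9 - 72*t) - 16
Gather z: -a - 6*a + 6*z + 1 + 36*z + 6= -7*a + 42*z + 7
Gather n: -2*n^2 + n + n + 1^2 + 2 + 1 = -2*n^2 + 2*n + 4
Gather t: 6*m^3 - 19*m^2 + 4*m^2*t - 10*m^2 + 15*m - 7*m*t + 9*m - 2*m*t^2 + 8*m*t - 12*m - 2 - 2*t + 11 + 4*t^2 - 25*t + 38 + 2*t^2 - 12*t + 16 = 6*m^3 - 29*m^2 + 12*m + t^2*(6 - 2*m) + t*(4*m^2 + m - 39) + 63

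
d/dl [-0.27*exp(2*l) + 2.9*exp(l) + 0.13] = (2.9 - 0.54*exp(l))*exp(l)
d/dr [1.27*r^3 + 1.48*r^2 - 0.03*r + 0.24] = 3.81*r^2 + 2.96*r - 0.03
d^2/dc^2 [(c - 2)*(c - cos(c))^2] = 2*(c - 2)*(c - cos(c))*cos(c) + 2*(c - 2)*(sin(c) + 1)^2 + 4*(c - cos(c))*(sin(c) + 1)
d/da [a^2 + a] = 2*a + 1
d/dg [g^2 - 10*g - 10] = 2*g - 10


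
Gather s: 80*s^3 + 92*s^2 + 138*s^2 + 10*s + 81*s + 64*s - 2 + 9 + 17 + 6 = 80*s^3 + 230*s^2 + 155*s + 30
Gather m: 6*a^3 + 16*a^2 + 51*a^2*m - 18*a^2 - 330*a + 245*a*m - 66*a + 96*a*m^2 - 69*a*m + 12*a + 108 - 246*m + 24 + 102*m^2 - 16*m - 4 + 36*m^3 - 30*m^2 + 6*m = 6*a^3 - 2*a^2 - 384*a + 36*m^3 + m^2*(96*a + 72) + m*(51*a^2 + 176*a - 256) + 128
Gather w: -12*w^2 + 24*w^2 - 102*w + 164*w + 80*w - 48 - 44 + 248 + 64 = 12*w^2 + 142*w + 220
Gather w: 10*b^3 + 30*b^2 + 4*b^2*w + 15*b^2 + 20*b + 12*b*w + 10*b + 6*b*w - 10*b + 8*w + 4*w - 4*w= 10*b^3 + 45*b^2 + 20*b + w*(4*b^2 + 18*b + 8)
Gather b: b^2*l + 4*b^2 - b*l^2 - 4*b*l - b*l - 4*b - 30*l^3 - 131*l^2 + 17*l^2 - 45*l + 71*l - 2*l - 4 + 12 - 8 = b^2*(l + 4) + b*(-l^2 - 5*l - 4) - 30*l^3 - 114*l^2 + 24*l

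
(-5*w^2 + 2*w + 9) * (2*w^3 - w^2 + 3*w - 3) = -10*w^5 + 9*w^4 + w^3 + 12*w^2 + 21*w - 27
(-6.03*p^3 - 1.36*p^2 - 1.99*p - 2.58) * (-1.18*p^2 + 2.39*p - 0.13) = 7.1154*p^5 - 12.8069*p^4 - 0.118300000000001*p^3 - 1.5349*p^2 - 5.9075*p + 0.3354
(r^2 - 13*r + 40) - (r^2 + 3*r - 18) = 58 - 16*r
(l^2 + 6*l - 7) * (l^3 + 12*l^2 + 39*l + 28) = l^5 + 18*l^4 + 104*l^3 + 178*l^2 - 105*l - 196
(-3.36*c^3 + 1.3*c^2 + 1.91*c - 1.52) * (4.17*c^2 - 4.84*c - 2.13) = -14.0112*c^5 + 21.6834*c^4 + 8.8295*c^3 - 18.3518*c^2 + 3.2885*c + 3.2376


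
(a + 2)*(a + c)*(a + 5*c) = a^3 + 6*a^2*c + 2*a^2 + 5*a*c^2 + 12*a*c + 10*c^2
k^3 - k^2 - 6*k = k*(k - 3)*(k + 2)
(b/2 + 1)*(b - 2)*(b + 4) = b^3/2 + 2*b^2 - 2*b - 8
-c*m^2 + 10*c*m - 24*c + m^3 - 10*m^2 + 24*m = (-c + m)*(m - 6)*(m - 4)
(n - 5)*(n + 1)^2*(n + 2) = n^4 - n^3 - 15*n^2 - 23*n - 10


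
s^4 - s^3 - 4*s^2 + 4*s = s*(s - 2)*(s - 1)*(s + 2)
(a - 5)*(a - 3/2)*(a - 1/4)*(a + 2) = a^4 - 19*a^3/4 - 35*a^2/8 + 131*a/8 - 15/4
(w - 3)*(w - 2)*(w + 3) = w^3 - 2*w^2 - 9*w + 18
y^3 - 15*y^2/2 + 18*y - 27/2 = (y - 3)^2*(y - 3/2)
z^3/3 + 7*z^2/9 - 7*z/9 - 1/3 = (z/3 + 1)*(z - 1)*(z + 1/3)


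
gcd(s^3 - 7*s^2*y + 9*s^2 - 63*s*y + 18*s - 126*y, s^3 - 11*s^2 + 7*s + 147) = s + 3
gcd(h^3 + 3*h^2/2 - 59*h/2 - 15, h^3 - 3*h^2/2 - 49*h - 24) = h^2 + 13*h/2 + 3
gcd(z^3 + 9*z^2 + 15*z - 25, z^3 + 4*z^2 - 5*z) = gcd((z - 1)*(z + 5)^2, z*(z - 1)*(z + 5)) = z^2 + 4*z - 5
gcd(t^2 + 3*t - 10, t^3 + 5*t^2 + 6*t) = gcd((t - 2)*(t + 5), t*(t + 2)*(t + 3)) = 1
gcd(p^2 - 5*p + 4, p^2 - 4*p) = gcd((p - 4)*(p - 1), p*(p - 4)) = p - 4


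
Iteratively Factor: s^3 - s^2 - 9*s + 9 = (s - 1)*(s^2 - 9) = (s - 3)*(s - 1)*(s + 3)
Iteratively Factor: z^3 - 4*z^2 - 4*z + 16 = (z + 2)*(z^2 - 6*z + 8) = (z - 4)*(z + 2)*(z - 2)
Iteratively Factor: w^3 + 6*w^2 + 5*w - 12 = (w - 1)*(w^2 + 7*w + 12) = (w - 1)*(w + 4)*(w + 3)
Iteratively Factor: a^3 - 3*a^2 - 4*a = (a + 1)*(a^2 - 4*a) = a*(a + 1)*(a - 4)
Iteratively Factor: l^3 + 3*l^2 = (l)*(l^2 + 3*l) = l*(l + 3)*(l)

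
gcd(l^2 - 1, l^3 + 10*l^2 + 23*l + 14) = l + 1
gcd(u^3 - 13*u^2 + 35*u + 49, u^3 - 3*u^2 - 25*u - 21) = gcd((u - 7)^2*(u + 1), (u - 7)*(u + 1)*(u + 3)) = u^2 - 6*u - 7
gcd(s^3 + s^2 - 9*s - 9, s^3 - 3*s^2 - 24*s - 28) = 1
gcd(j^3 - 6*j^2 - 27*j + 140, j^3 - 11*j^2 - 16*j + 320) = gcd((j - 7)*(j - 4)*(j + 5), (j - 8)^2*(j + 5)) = j + 5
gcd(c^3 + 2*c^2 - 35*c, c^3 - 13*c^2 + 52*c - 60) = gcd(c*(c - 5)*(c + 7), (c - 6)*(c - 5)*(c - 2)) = c - 5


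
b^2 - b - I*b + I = (b - 1)*(b - I)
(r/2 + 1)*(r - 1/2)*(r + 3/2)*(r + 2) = r^4/2 + 5*r^3/2 + 29*r^2/8 + r/2 - 3/2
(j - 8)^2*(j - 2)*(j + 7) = j^4 - 11*j^3 - 30*j^2 + 544*j - 896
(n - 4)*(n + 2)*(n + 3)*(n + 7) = n^4 + 8*n^3 - 7*n^2 - 122*n - 168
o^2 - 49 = (o - 7)*(o + 7)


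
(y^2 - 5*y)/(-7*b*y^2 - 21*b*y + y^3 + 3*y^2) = (5 - y)/(7*b*y + 21*b - y^2 - 3*y)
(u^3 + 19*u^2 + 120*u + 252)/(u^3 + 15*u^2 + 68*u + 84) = (u + 6)/(u + 2)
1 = 1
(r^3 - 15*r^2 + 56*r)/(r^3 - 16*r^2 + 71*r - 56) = r/(r - 1)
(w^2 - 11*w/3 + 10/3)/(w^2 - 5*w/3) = (w - 2)/w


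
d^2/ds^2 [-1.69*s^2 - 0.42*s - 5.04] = -3.38000000000000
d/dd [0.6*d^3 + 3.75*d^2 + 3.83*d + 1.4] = 1.8*d^2 + 7.5*d + 3.83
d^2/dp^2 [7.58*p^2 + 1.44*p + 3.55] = 15.1600000000000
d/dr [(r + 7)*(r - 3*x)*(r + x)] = 3*r^2 - 4*r*x + 14*r - 3*x^2 - 14*x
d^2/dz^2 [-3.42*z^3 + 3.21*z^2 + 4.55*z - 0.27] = 6.42 - 20.52*z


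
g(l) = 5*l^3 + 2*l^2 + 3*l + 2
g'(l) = 15*l^2 + 4*l + 3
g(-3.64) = -223.56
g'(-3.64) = 187.18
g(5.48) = 901.33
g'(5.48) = 475.38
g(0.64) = 6.05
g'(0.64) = 11.70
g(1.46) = 26.20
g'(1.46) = 40.81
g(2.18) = 69.85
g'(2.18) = 83.01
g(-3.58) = -212.52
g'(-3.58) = 180.93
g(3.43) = 237.59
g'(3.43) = 193.19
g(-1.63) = -19.23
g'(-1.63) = 36.33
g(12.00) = 8966.00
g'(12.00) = 2211.00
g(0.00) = 2.00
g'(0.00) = 3.00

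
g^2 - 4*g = g*(g - 4)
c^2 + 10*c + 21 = (c + 3)*(c + 7)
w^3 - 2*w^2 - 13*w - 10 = (w - 5)*(w + 1)*(w + 2)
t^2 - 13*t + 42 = (t - 7)*(t - 6)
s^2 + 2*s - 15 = (s - 3)*(s + 5)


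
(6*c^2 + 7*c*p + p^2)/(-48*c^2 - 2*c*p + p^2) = (c + p)/(-8*c + p)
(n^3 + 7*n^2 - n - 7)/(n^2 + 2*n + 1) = (n^2 + 6*n - 7)/(n + 1)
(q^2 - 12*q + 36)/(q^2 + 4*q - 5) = (q^2 - 12*q + 36)/(q^2 + 4*q - 5)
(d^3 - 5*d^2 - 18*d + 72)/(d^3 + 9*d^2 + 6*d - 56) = (d^2 - 9*d + 18)/(d^2 + 5*d - 14)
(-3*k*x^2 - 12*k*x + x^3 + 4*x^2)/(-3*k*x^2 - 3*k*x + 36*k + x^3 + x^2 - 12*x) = x/(x - 3)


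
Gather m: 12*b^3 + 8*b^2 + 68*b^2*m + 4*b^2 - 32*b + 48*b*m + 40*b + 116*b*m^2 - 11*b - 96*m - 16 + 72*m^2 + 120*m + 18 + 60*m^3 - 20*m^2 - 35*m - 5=12*b^3 + 12*b^2 - 3*b + 60*m^3 + m^2*(116*b + 52) + m*(68*b^2 + 48*b - 11) - 3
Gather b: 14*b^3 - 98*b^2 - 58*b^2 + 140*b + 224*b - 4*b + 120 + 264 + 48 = 14*b^3 - 156*b^2 + 360*b + 432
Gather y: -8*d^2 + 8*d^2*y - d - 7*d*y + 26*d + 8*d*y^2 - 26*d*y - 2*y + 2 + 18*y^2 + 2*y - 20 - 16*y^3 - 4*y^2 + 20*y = -8*d^2 + 25*d - 16*y^3 + y^2*(8*d + 14) + y*(8*d^2 - 33*d + 20) - 18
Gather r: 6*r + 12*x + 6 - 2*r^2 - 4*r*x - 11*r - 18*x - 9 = -2*r^2 + r*(-4*x - 5) - 6*x - 3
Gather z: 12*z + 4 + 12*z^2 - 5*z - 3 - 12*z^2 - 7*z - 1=0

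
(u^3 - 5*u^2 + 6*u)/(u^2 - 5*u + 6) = u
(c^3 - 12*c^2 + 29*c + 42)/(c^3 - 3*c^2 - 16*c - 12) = (c - 7)/(c + 2)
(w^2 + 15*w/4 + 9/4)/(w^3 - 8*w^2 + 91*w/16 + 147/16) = 4*(w + 3)/(4*w^2 - 35*w + 49)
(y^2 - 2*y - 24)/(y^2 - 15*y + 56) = (y^2 - 2*y - 24)/(y^2 - 15*y + 56)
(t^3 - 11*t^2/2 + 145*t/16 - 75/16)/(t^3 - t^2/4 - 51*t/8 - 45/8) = (16*t^2 - 40*t + 25)/(2*(8*t^2 + 22*t + 15))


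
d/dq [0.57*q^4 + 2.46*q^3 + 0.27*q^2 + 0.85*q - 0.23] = 2.28*q^3 + 7.38*q^2 + 0.54*q + 0.85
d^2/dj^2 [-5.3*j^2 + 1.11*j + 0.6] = -10.6000000000000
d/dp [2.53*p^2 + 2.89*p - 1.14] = 5.06*p + 2.89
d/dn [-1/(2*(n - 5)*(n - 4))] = (n - 9/2)/((n - 5)^2*(n - 4)^2)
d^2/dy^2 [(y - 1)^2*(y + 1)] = 6*y - 2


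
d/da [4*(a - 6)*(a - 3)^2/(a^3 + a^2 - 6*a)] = 4*(13*a^4 - 102*a^3 + 189*a^2 + 108*a - 324)/(a^2*(a^4 + 2*a^3 - 11*a^2 - 12*a + 36))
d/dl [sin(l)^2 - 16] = sin(2*l)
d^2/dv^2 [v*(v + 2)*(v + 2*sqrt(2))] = 6*v + 4 + 4*sqrt(2)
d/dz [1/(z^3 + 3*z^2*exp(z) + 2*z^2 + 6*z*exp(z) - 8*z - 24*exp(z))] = (-3*z^2*exp(z) - 3*z^2 - 12*z*exp(z) - 4*z + 18*exp(z) + 8)/(z^3 + 3*z^2*exp(z) + 2*z^2 + 6*z*exp(z) - 8*z - 24*exp(z))^2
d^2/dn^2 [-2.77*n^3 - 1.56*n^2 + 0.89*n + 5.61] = -16.62*n - 3.12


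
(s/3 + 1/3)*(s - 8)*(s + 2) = s^3/3 - 5*s^2/3 - 22*s/3 - 16/3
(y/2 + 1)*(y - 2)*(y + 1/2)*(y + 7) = y^4/2 + 15*y^3/4 - y^2/4 - 15*y - 7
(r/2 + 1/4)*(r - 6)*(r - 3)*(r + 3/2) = r^4/2 - 7*r^3/2 + 3*r^2/8 + 117*r/8 + 27/4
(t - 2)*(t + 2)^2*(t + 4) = t^4 + 6*t^3 + 4*t^2 - 24*t - 32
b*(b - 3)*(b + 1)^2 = b^4 - b^3 - 5*b^2 - 3*b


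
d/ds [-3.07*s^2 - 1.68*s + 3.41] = -6.14*s - 1.68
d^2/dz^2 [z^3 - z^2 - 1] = 6*z - 2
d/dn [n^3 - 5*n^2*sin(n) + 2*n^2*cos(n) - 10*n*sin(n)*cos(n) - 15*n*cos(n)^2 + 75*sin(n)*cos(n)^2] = -2*n^2*sin(n) - 5*n^2*cos(n) + 3*n^2 - 10*n*sin(n) + 15*n*sin(2*n) + 4*n*cos(n) - 10*n*cos(2*n) - 5*sin(2*n) + 75*cos(n)/4 - 15*cos(2*n)/2 + 225*cos(3*n)/4 - 15/2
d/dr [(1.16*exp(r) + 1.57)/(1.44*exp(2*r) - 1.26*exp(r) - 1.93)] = (-(1.16*exp(r) + 1.57)*(2.88*exp(r) - 1.26) + 1.6704*exp(2*r) - 1.4616*exp(r) - 2.2388)*exp(r)/(-1.44*exp(2*r) + 1.26*exp(r) + 1.93)^2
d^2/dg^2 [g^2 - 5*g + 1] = 2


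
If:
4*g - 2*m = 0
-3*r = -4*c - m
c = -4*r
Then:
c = -4*r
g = 19*r/2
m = 19*r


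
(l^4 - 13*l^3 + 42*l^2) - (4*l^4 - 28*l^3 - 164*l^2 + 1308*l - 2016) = -3*l^4 + 15*l^3 + 206*l^2 - 1308*l + 2016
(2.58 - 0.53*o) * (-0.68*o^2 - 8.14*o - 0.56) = 0.3604*o^3 + 2.5598*o^2 - 20.7044*o - 1.4448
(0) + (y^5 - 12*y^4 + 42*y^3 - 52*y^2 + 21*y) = y^5 - 12*y^4 + 42*y^3 - 52*y^2 + 21*y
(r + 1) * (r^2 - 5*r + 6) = r^3 - 4*r^2 + r + 6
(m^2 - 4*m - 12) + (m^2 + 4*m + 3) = 2*m^2 - 9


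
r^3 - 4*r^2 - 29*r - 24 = (r - 8)*(r + 1)*(r + 3)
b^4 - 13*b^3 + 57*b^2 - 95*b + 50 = (b - 5)^2*(b - 2)*(b - 1)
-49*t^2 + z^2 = (-7*t + z)*(7*t + z)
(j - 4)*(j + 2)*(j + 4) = j^3 + 2*j^2 - 16*j - 32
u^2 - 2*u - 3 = (u - 3)*(u + 1)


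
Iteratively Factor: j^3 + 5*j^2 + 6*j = (j + 3)*(j^2 + 2*j) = j*(j + 3)*(j + 2)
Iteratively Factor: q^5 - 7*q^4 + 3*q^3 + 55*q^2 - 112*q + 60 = (q - 5)*(q^4 - 2*q^3 - 7*q^2 + 20*q - 12) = (q - 5)*(q - 2)*(q^3 - 7*q + 6) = (q - 5)*(q - 2)*(q - 1)*(q^2 + q - 6) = (q - 5)*(q - 2)^2*(q - 1)*(q + 3)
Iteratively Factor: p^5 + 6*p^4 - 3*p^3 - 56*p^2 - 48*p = (p - 3)*(p^4 + 9*p^3 + 24*p^2 + 16*p) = (p - 3)*(p + 4)*(p^3 + 5*p^2 + 4*p) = p*(p - 3)*(p + 4)*(p^2 + 5*p + 4) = p*(p - 3)*(p + 4)^2*(p + 1)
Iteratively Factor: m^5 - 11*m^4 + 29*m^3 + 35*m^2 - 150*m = (m - 5)*(m^4 - 6*m^3 - m^2 + 30*m) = m*(m - 5)*(m^3 - 6*m^2 - m + 30) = m*(m - 5)*(m - 3)*(m^2 - 3*m - 10) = m*(m - 5)*(m - 3)*(m + 2)*(m - 5)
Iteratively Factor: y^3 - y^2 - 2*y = (y)*(y^2 - y - 2) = y*(y + 1)*(y - 2)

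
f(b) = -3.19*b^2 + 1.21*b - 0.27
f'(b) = 1.21 - 6.38*b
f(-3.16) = -35.95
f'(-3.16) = 21.37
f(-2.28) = -19.61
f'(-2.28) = 15.76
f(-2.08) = -16.59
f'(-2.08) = 14.48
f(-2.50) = -23.23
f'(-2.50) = 17.16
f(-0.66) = -2.46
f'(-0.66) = 5.42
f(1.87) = -9.16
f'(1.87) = -10.72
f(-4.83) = -80.53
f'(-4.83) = 32.03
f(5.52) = -90.79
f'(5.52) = -34.01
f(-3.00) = -32.61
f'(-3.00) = 20.35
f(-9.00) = -269.55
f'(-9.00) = 58.63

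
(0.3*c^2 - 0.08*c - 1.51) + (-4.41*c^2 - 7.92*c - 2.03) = -4.11*c^2 - 8.0*c - 3.54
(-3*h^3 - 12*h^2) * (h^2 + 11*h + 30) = -3*h^5 - 45*h^4 - 222*h^3 - 360*h^2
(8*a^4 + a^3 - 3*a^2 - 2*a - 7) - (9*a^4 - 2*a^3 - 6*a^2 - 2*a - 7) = -a^4 + 3*a^3 + 3*a^2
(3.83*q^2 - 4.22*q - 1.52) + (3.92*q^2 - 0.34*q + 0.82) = 7.75*q^2 - 4.56*q - 0.7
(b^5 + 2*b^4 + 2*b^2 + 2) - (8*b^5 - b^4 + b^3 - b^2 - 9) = -7*b^5 + 3*b^4 - b^3 + 3*b^2 + 11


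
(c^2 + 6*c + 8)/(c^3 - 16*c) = (c + 2)/(c*(c - 4))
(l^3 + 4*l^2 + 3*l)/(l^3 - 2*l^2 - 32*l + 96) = l*(l^2 + 4*l + 3)/(l^3 - 2*l^2 - 32*l + 96)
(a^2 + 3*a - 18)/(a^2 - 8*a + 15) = (a + 6)/(a - 5)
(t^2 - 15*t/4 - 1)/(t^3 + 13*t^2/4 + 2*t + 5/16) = 4*(t - 4)/(4*t^2 + 12*t + 5)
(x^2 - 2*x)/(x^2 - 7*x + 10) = x/(x - 5)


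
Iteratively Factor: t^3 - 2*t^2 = (t - 2)*(t^2) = t*(t - 2)*(t)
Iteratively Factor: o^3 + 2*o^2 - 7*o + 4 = (o - 1)*(o^2 + 3*o - 4) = (o - 1)^2*(o + 4)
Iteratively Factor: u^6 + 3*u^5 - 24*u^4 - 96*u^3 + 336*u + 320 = (u - 2)*(u^5 + 5*u^4 - 14*u^3 - 124*u^2 - 248*u - 160) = (u - 2)*(u + 2)*(u^4 + 3*u^3 - 20*u^2 - 84*u - 80) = (u - 2)*(u + 2)^2*(u^3 + u^2 - 22*u - 40) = (u - 2)*(u + 2)^3*(u^2 - u - 20) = (u - 2)*(u + 2)^3*(u + 4)*(u - 5)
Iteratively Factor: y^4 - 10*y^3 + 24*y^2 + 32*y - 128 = (y - 4)*(y^3 - 6*y^2 + 32) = (y - 4)^2*(y^2 - 2*y - 8) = (y - 4)^2*(y + 2)*(y - 4)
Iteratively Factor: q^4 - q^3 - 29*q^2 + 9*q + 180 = (q - 3)*(q^3 + 2*q^2 - 23*q - 60) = (q - 5)*(q - 3)*(q^2 + 7*q + 12) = (q - 5)*(q - 3)*(q + 3)*(q + 4)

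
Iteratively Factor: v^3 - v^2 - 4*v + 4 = (v - 2)*(v^2 + v - 2) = (v - 2)*(v + 2)*(v - 1)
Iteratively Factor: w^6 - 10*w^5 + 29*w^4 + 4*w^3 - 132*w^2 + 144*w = (w - 3)*(w^5 - 7*w^4 + 8*w^3 + 28*w^2 - 48*w) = (w - 3)*(w - 2)*(w^4 - 5*w^3 - 2*w^2 + 24*w) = (w - 3)*(w - 2)*(w + 2)*(w^3 - 7*w^2 + 12*w) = (w - 3)^2*(w - 2)*(w + 2)*(w^2 - 4*w) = (w - 4)*(w - 3)^2*(w - 2)*(w + 2)*(w)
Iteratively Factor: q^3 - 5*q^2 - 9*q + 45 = (q - 5)*(q^2 - 9) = (q - 5)*(q + 3)*(q - 3)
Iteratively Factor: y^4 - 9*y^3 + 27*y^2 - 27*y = (y - 3)*(y^3 - 6*y^2 + 9*y) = (y - 3)^2*(y^2 - 3*y) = (y - 3)^3*(y)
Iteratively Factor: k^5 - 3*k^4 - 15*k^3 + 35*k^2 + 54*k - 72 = (k - 4)*(k^4 + k^3 - 11*k^2 - 9*k + 18) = (k - 4)*(k - 3)*(k^3 + 4*k^2 + k - 6) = (k - 4)*(k - 3)*(k + 3)*(k^2 + k - 2) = (k - 4)*(k - 3)*(k - 1)*(k + 3)*(k + 2)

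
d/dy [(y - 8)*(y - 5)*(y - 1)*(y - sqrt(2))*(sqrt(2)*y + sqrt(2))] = 5*sqrt(2)*y^4 - 52*sqrt(2)*y^3 - 8*y^3 + 78*y^2 + 117*sqrt(2)*y^2 - 156*y + 26*sqrt(2)*y - 40*sqrt(2) - 26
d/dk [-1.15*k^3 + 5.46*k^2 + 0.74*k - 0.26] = -3.45*k^2 + 10.92*k + 0.74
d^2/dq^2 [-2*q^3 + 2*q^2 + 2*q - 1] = 4 - 12*q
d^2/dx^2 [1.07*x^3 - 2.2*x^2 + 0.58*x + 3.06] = 6.42*x - 4.4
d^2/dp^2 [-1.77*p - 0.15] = 0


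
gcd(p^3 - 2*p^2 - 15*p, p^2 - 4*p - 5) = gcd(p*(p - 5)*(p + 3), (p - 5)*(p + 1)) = p - 5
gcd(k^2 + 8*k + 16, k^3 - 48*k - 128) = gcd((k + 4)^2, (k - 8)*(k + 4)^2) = k^2 + 8*k + 16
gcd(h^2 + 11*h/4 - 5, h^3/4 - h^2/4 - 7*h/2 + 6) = h + 4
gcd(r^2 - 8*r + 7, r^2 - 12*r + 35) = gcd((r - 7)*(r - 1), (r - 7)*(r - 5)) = r - 7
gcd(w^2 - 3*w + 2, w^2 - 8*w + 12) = w - 2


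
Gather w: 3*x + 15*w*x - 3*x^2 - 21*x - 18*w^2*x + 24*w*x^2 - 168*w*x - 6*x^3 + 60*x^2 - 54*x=-18*w^2*x + w*(24*x^2 - 153*x) - 6*x^3 + 57*x^2 - 72*x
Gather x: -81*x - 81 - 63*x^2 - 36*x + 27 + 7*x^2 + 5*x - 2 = -56*x^2 - 112*x - 56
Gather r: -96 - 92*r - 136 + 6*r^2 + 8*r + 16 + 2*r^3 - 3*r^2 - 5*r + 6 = 2*r^3 + 3*r^2 - 89*r - 210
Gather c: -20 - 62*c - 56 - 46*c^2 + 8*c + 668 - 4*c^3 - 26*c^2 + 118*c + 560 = -4*c^3 - 72*c^2 + 64*c + 1152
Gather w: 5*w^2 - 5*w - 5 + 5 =5*w^2 - 5*w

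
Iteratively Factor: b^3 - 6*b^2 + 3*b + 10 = (b - 2)*(b^2 - 4*b - 5) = (b - 2)*(b + 1)*(b - 5)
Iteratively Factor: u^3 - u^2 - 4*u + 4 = (u - 2)*(u^2 + u - 2) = (u - 2)*(u - 1)*(u + 2)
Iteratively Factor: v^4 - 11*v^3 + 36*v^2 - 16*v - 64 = (v - 4)*(v^3 - 7*v^2 + 8*v + 16) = (v - 4)^2*(v^2 - 3*v - 4) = (v - 4)^2*(v + 1)*(v - 4)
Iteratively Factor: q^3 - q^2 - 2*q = (q + 1)*(q^2 - 2*q) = q*(q + 1)*(q - 2)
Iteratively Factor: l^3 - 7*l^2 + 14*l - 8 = (l - 1)*(l^2 - 6*l + 8) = (l - 2)*(l - 1)*(l - 4)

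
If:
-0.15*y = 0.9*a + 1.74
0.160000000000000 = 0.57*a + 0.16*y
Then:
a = -5.17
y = 19.42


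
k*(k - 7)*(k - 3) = k^3 - 10*k^2 + 21*k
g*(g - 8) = g^2 - 8*g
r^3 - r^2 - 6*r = r*(r - 3)*(r + 2)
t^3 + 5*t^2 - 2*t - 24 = (t - 2)*(t + 3)*(t + 4)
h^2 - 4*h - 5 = (h - 5)*(h + 1)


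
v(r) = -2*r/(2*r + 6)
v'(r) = 4*r/(2*r + 6)^2 - 2/(2*r + 6)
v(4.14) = -0.58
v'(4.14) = -0.06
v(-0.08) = 0.03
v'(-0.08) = -0.35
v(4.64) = -0.61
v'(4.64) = -0.05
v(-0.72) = 0.32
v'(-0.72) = -0.58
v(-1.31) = 0.78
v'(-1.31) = -1.05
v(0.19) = -0.06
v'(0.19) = -0.29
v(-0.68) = 0.29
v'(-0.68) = -0.56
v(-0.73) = 0.32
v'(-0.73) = -0.58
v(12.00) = -0.80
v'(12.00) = -0.01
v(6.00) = -0.67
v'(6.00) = -0.04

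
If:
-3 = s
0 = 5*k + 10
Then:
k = -2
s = -3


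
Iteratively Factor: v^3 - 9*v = (v + 3)*(v^2 - 3*v) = v*(v + 3)*(v - 3)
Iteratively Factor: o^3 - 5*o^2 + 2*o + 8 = (o - 2)*(o^2 - 3*o - 4) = (o - 2)*(o + 1)*(o - 4)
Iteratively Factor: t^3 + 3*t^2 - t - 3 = (t + 1)*(t^2 + 2*t - 3) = (t + 1)*(t + 3)*(t - 1)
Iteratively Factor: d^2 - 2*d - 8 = (d + 2)*(d - 4)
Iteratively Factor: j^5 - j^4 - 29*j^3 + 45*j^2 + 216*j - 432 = (j - 3)*(j^4 + 2*j^3 - 23*j^2 - 24*j + 144) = (j - 3)*(j + 4)*(j^3 - 2*j^2 - 15*j + 36) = (j - 3)*(j + 4)^2*(j^2 - 6*j + 9) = (j - 3)^2*(j + 4)^2*(j - 3)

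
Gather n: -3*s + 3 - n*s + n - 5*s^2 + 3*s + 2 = n*(1 - s) - 5*s^2 + 5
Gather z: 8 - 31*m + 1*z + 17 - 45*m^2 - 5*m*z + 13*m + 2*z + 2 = -45*m^2 - 18*m + z*(3 - 5*m) + 27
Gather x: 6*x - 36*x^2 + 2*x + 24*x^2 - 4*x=-12*x^2 + 4*x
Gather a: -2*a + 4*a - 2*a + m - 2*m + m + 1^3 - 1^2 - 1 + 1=0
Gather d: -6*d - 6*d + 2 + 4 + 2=8 - 12*d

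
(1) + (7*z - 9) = 7*z - 8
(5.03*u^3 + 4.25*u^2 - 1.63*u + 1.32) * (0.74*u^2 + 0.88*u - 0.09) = 3.7222*u^5 + 7.5714*u^4 + 2.0811*u^3 - 0.8401*u^2 + 1.3083*u - 0.1188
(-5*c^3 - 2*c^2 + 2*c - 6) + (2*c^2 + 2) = -5*c^3 + 2*c - 4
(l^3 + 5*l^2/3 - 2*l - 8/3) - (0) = l^3 + 5*l^2/3 - 2*l - 8/3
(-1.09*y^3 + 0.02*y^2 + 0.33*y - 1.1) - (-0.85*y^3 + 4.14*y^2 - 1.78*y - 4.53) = -0.24*y^3 - 4.12*y^2 + 2.11*y + 3.43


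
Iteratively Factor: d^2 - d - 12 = (d + 3)*(d - 4)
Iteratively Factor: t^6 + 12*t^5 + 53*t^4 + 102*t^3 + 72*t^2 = (t + 4)*(t^5 + 8*t^4 + 21*t^3 + 18*t^2) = (t + 3)*(t + 4)*(t^4 + 5*t^3 + 6*t^2) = t*(t + 3)*(t + 4)*(t^3 + 5*t^2 + 6*t) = t*(t + 3)^2*(t + 4)*(t^2 + 2*t) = t*(t + 2)*(t + 3)^2*(t + 4)*(t)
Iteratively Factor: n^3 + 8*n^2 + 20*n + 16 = (n + 4)*(n^2 + 4*n + 4) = (n + 2)*(n + 4)*(n + 2)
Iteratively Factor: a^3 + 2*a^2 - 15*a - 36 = (a + 3)*(a^2 - a - 12) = (a + 3)^2*(a - 4)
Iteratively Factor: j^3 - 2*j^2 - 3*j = (j + 1)*(j^2 - 3*j) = j*(j + 1)*(j - 3)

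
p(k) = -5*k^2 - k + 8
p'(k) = -10*k - 1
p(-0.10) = 8.05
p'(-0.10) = 0.00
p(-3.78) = -59.66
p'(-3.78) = 36.80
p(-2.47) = -20.03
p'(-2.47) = 23.70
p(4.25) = -86.56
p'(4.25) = -43.50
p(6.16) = -187.89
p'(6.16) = -62.60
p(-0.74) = 6.00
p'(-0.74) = 6.40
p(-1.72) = -5.07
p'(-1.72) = 16.20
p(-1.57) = -2.75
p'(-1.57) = 14.70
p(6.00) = -178.00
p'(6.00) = -61.00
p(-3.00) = -34.00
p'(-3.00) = 29.00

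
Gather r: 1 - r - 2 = -r - 1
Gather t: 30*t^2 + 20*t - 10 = 30*t^2 + 20*t - 10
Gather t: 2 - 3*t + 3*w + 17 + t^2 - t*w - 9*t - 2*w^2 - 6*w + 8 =t^2 + t*(-w - 12) - 2*w^2 - 3*w + 27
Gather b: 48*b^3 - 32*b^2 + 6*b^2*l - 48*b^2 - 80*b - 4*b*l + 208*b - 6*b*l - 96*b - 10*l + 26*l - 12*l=48*b^3 + b^2*(6*l - 80) + b*(32 - 10*l) + 4*l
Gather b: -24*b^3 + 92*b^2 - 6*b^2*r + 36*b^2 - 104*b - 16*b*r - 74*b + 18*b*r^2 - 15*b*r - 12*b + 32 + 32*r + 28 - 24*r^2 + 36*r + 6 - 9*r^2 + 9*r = -24*b^3 + b^2*(128 - 6*r) + b*(18*r^2 - 31*r - 190) - 33*r^2 + 77*r + 66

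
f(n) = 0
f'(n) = 0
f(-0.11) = 0.00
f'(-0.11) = 0.00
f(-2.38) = 0.00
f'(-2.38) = 0.00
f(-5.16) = 0.00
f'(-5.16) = 0.00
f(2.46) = 0.00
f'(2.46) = 0.00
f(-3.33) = 0.00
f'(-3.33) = 0.00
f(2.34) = 0.00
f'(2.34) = 0.00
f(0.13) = 0.00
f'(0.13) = 0.00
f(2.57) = 0.00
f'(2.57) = 0.00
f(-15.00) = 0.00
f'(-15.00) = 0.00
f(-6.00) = 0.00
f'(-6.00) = 0.00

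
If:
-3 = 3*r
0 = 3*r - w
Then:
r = -1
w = -3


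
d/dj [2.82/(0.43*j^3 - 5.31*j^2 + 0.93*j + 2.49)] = (-3.6378*j^2 + 29.9484*j - 2.6226)/(0.43*j^3 - 5.31*j^2 + 0.93*j + 2.49)^2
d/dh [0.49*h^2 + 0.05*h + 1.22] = 0.98*h + 0.05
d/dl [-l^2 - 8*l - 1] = -2*l - 8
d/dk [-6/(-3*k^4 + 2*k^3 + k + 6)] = 6*(-12*k^3 + 6*k^2 + 1)/(-3*k^4 + 2*k^3 + k + 6)^2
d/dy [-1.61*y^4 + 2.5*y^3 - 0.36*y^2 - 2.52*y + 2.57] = -6.44*y^3 + 7.5*y^2 - 0.72*y - 2.52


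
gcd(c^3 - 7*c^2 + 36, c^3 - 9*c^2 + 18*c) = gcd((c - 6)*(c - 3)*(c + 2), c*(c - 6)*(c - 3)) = c^2 - 9*c + 18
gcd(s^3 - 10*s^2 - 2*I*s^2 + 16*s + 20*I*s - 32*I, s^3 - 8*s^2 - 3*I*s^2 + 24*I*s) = s - 8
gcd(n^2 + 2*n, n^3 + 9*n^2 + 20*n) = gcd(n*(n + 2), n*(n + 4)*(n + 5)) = n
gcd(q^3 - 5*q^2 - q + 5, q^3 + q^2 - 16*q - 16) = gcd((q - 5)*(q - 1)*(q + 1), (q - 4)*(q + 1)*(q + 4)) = q + 1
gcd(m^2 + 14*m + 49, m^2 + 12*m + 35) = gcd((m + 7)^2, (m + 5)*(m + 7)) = m + 7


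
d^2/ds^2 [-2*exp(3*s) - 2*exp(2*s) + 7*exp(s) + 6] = (-18*exp(2*s) - 8*exp(s) + 7)*exp(s)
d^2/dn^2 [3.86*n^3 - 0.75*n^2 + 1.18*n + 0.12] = 23.16*n - 1.5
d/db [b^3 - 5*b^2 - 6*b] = 3*b^2 - 10*b - 6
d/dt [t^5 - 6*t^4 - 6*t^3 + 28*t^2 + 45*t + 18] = 5*t^4 - 24*t^3 - 18*t^2 + 56*t + 45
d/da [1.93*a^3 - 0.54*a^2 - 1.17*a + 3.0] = 5.79*a^2 - 1.08*a - 1.17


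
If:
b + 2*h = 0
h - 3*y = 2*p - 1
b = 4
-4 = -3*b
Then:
No Solution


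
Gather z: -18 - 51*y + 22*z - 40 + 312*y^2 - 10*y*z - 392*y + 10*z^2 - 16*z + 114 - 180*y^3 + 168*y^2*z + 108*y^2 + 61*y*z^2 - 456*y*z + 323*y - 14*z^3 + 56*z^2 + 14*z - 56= -180*y^3 + 420*y^2 - 120*y - 14*z^3 + z^2*(61*y + 66) + z*(168*y^2 - 466*y + 20)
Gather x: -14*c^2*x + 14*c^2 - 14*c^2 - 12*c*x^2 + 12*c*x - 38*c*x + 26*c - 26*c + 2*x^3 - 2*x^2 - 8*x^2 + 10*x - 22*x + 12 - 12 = 2*x^3 + x^2*(-12*c - 10) + x*(-14*c^2 - 26*c - 12)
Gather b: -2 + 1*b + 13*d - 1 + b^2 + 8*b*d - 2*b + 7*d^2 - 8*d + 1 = b^2 + b*(8*d - 1) + 7*d^2 + 5*d - 2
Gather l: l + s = l + s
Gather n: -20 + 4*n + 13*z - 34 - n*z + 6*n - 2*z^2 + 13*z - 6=n*(10 - z) - 2*z^2 + 26*z - 60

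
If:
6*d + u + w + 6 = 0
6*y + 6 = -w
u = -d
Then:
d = 6*y/5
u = -6*y/5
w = -6*y - 6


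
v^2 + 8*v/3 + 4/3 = (v + 2/3)*(v + 2)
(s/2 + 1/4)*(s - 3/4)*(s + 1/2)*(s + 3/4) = s^4/2 + s^3/2 - 5*s^2/32 - 9*s/32 - 9/128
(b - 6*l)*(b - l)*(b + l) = b^3 - 6*b^2*l - b*l^2 + 6*l^3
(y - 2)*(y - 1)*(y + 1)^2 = y^4 - y^3 - 3*y^2 + y + 2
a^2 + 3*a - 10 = (a - 2)*(a + 5)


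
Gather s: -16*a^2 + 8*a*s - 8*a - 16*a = -16*a^2 + 8*a*s - 24*a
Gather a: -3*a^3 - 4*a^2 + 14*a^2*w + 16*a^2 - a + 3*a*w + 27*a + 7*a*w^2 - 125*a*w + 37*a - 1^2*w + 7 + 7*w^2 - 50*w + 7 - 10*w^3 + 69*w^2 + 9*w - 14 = -3*a^3 + a^2*(14*w + 12) + a*(7*w^2 - 122*w + 63) - 10*w^3 + 76*w^2 - 42*w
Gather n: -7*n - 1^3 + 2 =1 - 7*n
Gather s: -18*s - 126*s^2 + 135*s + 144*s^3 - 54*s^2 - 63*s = 144*s^3 - 180*s^2 + 54*s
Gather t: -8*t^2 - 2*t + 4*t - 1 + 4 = -8*t^2 + 2*t + 3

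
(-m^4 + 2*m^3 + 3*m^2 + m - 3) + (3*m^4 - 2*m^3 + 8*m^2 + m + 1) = 2*m^4 + 11*m^2 + 2*m - 2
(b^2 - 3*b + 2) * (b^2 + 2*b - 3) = b^4 - b^3 - 7*b^2 + 13*b - 6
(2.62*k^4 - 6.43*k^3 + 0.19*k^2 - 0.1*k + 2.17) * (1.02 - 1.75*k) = -4.585*k^5 + 13.9249*k^4 - 6.8911*k^3 + 0.3688*k^2 - 3.8995*k + 2.2134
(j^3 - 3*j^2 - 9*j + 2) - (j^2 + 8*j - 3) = j^3 - 4*j^2 - 17*j + 5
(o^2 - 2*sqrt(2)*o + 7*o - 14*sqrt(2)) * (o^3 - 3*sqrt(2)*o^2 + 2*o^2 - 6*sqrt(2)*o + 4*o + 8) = o^5 - 5*sqrt(2)*o^4 + 9*o^4 - 45*sqrt(2)*o^3 + 30*o^3 - 78*sqrt(2)*o^2 + 144*o^2 - 72*sqrt(2)*o + 224*o - 112*sqrt(2)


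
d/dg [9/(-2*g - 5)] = 18/(2*g + 5)^2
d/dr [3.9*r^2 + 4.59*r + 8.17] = 7.8*r + 4.59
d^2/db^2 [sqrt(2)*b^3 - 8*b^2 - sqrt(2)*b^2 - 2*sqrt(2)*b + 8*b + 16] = 6*sqrt(2)*b - 16 - 2*sqrt(2)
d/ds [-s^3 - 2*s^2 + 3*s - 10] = -3*s^2 - 4*s + 3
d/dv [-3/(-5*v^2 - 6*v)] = 6*(-5*v - 3)/(v^2*(5*v + 6)^2)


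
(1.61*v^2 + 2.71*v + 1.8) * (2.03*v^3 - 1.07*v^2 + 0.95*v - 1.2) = 3.2683*v^5 + 3.7786*v^4 + 2.2838*v^3 - 1.2835*v^2 - 1.542*v - 2.16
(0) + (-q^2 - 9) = -q^2 - 9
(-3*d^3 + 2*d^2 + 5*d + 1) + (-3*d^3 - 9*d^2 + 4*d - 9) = -6*d^3 - 7*d^2 + 9*d - 8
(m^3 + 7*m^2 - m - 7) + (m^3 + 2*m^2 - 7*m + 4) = 2*m^3 + 9*m^2 - 8*m - 3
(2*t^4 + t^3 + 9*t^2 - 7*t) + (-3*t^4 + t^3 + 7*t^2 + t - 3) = -t^4 + 2*t^3 + 16*t^2 - 6*t - 3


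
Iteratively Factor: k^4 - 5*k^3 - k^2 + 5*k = (k + 1)*(k^3 - 6*k^2 + 5*k) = (k - 5)*(k + 1)*(k^2 - k) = k*(k - 5)*(k + 1)*(k - 1)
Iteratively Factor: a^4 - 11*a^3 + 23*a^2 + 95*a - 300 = (a + 3)*(a^3 - 14*a^2 + 65*a - 100) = (a - 4)*(a + 3)*(a^2 - 10*a + 25) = (a - 5)*(a - 4)*(a + 3)*(a - 5)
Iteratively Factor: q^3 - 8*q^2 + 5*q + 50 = (q - 5)*(q^2 - 3*q - 10) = (q - 5)*(q + 2)*(q - 5)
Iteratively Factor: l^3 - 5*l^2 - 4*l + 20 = (l - 5)*(l^2 - 4) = (l - 5)*(l - 2)*(l + 2)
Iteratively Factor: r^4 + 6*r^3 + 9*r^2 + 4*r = (r + 1)*(r^3 + 5*r^2 + 4*r) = (r + 1)^2*(r^2 + 4*r) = r*(r + 1)^2*(r + 4)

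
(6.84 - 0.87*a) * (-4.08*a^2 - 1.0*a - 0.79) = 3.5496*a^3 - 27.0372*a^2 - 6.1527*a - 5.4036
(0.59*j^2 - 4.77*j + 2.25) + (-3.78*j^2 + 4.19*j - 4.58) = -3.19*j^2 - 0.579999999999999*j - 2.33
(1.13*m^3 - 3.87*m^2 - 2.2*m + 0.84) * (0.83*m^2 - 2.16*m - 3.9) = 0.9379*m^5 - 5.6529*m^4 + 2.1262*m^3 + 20.5422*m^2 + 6.7656*m - 3.276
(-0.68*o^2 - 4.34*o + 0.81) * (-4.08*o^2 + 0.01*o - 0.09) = 2.7744*o^4 + 17.7004*o^3 - 3.287*o^2 + 0.3987*o - 0.0729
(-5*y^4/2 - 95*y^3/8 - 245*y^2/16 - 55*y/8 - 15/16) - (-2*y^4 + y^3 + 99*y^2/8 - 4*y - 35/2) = -y^4/2 - 103*y^3/8 - 443*y^2/16 - 23*y/8 + 265/16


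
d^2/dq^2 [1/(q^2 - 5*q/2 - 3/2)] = 4*(4*q^2 - 10*q - (4*q - 5)^2 - 6)/(-2*q^2 + 5*q + 3)^3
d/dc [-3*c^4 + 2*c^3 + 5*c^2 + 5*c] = -12*c^3 + 6*c^2 + 10*c + 5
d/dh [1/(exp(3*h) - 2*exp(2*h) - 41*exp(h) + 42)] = (-3*exp(2*h) + 4*exp(h) + 41)*exp(h)/(exp(3*h) - 2*exp(2*h) - 41*exp(h) + 42)^2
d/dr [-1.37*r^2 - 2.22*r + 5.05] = -2.74*r - 2.22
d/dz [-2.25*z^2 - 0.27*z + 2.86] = -4.5*z - 0.27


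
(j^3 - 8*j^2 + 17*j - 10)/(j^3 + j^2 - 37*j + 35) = (j - 2)/(j + 7)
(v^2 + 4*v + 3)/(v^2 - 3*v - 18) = (v + 1)/(v - 6)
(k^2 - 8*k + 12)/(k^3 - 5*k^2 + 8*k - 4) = (k - 6)/(k^2 - 3*k + 2)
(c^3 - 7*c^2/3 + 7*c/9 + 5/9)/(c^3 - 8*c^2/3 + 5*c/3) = (c + 1/3)/c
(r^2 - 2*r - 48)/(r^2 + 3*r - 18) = (r - 8)/(r - 3)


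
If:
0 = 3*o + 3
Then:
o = -1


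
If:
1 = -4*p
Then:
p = -1/4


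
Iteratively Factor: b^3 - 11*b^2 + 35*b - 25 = (b - 5)*(b^2 - 6*b + 5) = (b - 5)^2*(b - 1)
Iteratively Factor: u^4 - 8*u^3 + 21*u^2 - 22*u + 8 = (u - 1)*(u^3 - 7*u^2 + 14*u - 8) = (u - 4)*(u - 1)*(u^2 - 3*u + 2) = (u - 4)*(u - 2)*(u - 1)*(u - 1)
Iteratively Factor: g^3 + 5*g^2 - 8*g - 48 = (g + 4)*(g^2 + g - 12) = (g + 4)^2*(g - 3)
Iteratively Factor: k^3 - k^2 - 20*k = (k)*(k^2 - k - 20) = k*(k - 5)*(k + 4)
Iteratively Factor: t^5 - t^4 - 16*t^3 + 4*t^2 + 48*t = (t + 3)*(t^4 - 4*t^3 - 4*t^2 + 16*t) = (t - 4)*(t + 3)*(t^3 - 4*t) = t*(t - 4)*(t + 3)*(t^2 - 4) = t*(t - 4)*(t - 2)*(t + 3)*(t + 2)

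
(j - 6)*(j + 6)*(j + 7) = j^3 + 7*j^2 - 36*j - 252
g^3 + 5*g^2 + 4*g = g*(g + 1)*(g + 4)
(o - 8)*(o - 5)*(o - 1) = o^3 - 14*o^2 + 53*o - 40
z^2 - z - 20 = (z - 5)*(z + 4)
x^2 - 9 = (x - 3)*(x + 3)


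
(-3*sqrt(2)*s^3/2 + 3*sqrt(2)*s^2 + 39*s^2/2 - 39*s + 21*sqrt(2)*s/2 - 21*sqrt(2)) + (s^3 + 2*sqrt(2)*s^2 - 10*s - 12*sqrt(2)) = -3*sqrt(2)*s^3/2 + s^3 + 5*sqrt(2)*s^2 + 39*s^2/2 - 49*s + 21*sqrt(2)*s/2 - 33*sqrt(2)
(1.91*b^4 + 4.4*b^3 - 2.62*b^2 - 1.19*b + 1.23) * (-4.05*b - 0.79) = -7.7355*b^5 - 19.3289*b^4 + 7.135*b^3 + 6.8893*b^2 - 4.0414*b - 0.9717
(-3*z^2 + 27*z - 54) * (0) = 0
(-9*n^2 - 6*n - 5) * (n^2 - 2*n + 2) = -9*n^4 + 12*n^3 - 11*n^2 - 2*n - 10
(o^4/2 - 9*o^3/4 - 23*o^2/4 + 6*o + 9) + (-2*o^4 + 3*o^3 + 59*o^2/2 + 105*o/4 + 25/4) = -3*o^4/2 + 3*o^3/4 + 95*o^2/4 + 129*o/4 + 61/4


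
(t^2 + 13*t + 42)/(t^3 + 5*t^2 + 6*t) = (t^2 + 13*t + 42)/(t*(t^2 + 5*t + 6))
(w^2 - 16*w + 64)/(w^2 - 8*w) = (w - 8)/w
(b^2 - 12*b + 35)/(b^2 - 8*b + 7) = (b - 5)/(b - 1)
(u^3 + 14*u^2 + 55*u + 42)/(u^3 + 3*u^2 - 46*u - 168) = (u^2 + 8*u + 7)/(u^2 - 3*u - 28)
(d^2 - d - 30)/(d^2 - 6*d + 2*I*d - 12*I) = (d + 5)/(d + 2*I)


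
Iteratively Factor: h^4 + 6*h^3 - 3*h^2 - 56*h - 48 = (h + 4)*(h^3 + 2*h^2 - 11*h - 12) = (h - 3)*(h + 4)*(h^2 + 5*h + 4) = (h - 3)*(h + 1)*(h + 4)*(h + 4)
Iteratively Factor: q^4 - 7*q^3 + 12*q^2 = (q - 3)*(q^3 - 4*q^2) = (q - 4)*(q - 3)*(q^2) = q*(q - 4)*(q - 3)*(q)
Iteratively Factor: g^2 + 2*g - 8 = (g + 4)*(g - 2)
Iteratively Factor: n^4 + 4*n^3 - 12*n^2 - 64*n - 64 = (n + 2)*(n^3 + 2*n^2 - 16*n - 32) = (n - 4)*(n + 2)*(n^2 + 6*n + 8) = (n - 4)*(n + 2)*(n + 4)*(n + 2)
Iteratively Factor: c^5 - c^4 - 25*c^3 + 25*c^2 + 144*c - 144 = (c + 4)*(c^4 - 5*c^3 - 5*c^2 + 45*c - 36) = (c - 3)*(c + 4)*(c^3 - 2*c^2 - 11*c + 12) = (c - 3)*(c + 3)*(c + 4)*(c^2 - 5*c + 4) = (c - 4)*(c - 3)*(c + 3)*(c + 4)*(c - 1)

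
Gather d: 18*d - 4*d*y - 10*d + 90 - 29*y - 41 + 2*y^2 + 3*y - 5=d*(8 - 4*y) + 2*y^2 - 26*y + 44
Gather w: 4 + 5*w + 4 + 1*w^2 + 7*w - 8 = w^2 + 12*w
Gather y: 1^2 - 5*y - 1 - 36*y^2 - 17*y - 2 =-36*y^2 - 22*y - 2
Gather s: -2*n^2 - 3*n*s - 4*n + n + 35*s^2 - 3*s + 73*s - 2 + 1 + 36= -2*n^2 - 3*n + 35*s^2 + s*(70 - 3*n) + 35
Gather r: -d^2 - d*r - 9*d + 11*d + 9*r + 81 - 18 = -d^2 + 2*d + r*(9 - d) + 63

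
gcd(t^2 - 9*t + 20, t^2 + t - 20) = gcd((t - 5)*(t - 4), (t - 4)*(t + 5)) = t - 4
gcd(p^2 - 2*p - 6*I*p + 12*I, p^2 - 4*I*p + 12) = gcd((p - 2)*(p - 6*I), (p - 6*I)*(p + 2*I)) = p - 6*I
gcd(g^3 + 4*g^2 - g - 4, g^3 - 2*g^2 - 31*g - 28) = g^2 + 5*g + 4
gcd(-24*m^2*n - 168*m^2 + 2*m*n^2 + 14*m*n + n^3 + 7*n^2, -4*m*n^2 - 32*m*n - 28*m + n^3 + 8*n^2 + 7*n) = 4*m*n + 28*m - n^2 - 7*n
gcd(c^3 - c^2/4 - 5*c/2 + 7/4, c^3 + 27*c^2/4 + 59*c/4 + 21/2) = c + 7/4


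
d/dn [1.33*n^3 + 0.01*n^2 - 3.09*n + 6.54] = 3.99*n^2 + 0.02*n - 3.09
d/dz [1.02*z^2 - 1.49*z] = 2.04*z - 1.49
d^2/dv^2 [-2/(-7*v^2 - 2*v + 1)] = 4*(-49*v^2 - 14*v + 4*(7*v + 1)^2 + 7)/(7*v^2 + 2*v - 1)^3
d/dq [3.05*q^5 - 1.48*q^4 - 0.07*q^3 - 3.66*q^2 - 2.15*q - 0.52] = 15.25*q^4 - 5.92*q^3 - 0.21*q^2 - 7.32*q - 2.15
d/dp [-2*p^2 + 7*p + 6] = 7 - 4*p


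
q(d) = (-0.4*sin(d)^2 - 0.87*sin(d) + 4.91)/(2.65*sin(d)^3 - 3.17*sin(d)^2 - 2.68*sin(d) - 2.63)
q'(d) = (-0.8*sin(d)*cos(d) - 0.87*cos(d))/(2.65*sin(d)^3 - 3.17*sin(d)^2 - 2.68*sin(d) - 2.63) + (-7.95*sin(d)^2*cos(d) + 6.34*sin(d)*cos(d) + 2.68*cos(d))*(-0.4*sin(d)^2 - 0.87*sin(d) + 4.91)/(2.65*sin(d)^3 - 3.17*sin(d)^2 - 2.68*sin(d) - 2.63)^2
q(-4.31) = -0.66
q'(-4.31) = -0.19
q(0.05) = -1.76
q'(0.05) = 2.21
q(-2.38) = -1.68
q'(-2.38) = 2.04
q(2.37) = -0.80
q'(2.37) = -0.56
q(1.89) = -0.65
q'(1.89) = -0.14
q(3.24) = -2.08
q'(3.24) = -2.04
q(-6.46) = -2.22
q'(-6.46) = 1.59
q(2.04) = -0.67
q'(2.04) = -0.23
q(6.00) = -2.34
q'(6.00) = 0.58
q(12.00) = -2.09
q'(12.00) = -1.97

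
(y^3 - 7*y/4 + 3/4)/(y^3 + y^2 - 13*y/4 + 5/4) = (2*y + 3)/(2*y + 5)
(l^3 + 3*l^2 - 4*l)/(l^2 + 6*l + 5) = l*(l^2 + 3*l - 4)/(l^2 + 6*l + 5)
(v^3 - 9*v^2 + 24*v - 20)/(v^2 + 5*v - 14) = (v^2 - 7*v + 10)/(v + 7)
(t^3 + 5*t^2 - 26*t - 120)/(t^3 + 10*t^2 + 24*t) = (t - 5)/t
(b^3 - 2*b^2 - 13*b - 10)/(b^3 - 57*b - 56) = (b^2 - 3*b - 10)/(b^2 - b - 56)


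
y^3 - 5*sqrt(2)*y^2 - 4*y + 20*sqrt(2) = (y - 2)*(y + 2)*(y - 5*sqrt(2))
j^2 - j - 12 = (j - 4)*(j + 3)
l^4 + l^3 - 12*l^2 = l^2*(l - 3)*(l + 4)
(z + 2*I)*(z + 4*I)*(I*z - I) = I*z^3 - 6*z^2 - I*z^2 + 6*z - 8*I*z + 8*I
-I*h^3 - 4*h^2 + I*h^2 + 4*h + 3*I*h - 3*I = (h - 3*I)*(h - I)*(-I*h + I)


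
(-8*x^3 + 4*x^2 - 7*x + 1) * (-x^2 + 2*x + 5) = 8*x^5 - 20*x^4 - 25*x^3 + 5*x^2 - 33*x + 5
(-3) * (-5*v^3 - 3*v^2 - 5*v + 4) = 15*v^3 + 9*v^2 + 15*v - 12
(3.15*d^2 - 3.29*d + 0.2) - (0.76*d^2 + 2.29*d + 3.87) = 2.39*d^2 - 5.58*d - 3.67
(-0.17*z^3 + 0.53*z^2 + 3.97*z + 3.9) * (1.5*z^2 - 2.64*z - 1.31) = -0.255*z^5 + 1.2438*z^4 + 4.7785*z^3 - 5.3251*z^2 - 15.4967*z - 5.109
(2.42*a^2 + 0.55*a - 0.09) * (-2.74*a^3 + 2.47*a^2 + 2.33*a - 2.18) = -6.6308*a^5 + 4.4704*a^4 + 7.2437*a^3 - 4.2164*a^2 - 1.4087*a + 0.1962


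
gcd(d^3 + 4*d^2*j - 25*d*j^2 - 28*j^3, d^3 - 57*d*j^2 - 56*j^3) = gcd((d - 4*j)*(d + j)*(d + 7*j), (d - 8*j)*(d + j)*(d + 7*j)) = d^2 + 8*d*j + 7*j^2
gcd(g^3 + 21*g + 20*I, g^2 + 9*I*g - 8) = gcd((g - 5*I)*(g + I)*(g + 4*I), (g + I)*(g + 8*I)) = g + I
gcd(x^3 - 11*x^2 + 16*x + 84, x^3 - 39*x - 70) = x^2 - 5*x - 14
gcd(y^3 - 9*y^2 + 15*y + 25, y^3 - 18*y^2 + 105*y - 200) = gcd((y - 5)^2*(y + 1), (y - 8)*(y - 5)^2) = y^2 - 10*y + 25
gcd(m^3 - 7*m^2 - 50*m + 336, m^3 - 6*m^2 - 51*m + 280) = m^2 - m - 56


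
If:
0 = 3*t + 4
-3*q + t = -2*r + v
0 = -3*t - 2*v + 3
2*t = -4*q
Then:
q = 2/3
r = 41/12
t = -4/3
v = 7/2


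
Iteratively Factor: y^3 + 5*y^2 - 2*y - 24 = (y + 3)*(y^2 + 2*y - 8) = (y + 3)*(y + 4)*(y - 2)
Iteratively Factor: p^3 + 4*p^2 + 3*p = (p + 3)*(p^2 + p) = p*(p + 3)*(p + 1)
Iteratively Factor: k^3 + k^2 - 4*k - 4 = (k - 2)*(k^2 + 3*k + 2) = (k - 2)*(k + 2)*(k + 1)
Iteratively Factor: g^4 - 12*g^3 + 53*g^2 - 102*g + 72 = (g - 3)*(g^3 - 9*g^2 + 26*g - 24) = (g - 4)*(g - 3)*(g^2 - 5*g + 6) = (g - 4)*(g - 3)^2*(g - 2)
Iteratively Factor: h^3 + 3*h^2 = (h)*(h^2 + 3*h) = h*(h + 3)*(h)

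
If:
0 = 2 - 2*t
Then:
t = 1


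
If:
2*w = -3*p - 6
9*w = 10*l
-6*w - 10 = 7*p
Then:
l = 27/10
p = -4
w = 3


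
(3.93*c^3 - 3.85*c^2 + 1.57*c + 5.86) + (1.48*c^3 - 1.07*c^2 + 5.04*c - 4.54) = 5.41*c^3 - 4.92*c^2 + 6.61*c + 1.32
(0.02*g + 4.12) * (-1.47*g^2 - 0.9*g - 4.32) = -0.0294*g^3 - 6.0744*g^2 - 3.7944*g - 17.7984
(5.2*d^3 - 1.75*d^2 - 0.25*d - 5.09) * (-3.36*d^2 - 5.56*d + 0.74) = -17.472*d^5 - 23.032*d^4 + 14.418*d^3 + 17.1974*d^2 + 28.1154*d - 3.7666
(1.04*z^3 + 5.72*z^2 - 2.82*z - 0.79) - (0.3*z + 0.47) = 1.04*z^3 + 5.72*z^2 - 3.12*z - 1.26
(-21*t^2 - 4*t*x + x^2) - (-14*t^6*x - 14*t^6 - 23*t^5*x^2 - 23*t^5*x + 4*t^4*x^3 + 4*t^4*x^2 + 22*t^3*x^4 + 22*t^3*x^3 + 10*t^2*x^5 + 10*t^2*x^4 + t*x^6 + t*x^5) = 14*t^6*x + 14*t^6 + 23*t^5*x^2 + 23*t^5*x - 4*t^4*x^3 - 4*t^4*x^2 - 22*t^3*x^4 - 22*t^3*x^3 - 10*t^2*x^5 - 10*t^2*x^4 - 21*t^2 - t*x^6 - t*x^5 - 4*t*x + x^2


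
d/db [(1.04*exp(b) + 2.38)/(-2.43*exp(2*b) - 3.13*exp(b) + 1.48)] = (2.5272*exp(2*b) + 11.5668*exp(b) + 8.9886)*exp(b)/(5.9049*exp(4*b) + 15.2118*exp(3*b) + 2.6041*exp(2*b) - 9.2648*exp(b) + 2.1904)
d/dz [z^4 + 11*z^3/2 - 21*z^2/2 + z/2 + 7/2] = 4*z^3 + 33*z^2/2 - 21*z + 1/2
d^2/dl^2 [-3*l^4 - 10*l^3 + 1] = 12*l*(-3*l - 5)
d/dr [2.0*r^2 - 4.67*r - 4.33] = 4.0*r - 4.67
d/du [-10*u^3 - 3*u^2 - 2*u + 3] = -30*u^2 - 6*u - 2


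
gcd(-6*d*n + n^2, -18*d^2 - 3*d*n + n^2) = 6*d - n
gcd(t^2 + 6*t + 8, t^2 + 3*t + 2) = t + 2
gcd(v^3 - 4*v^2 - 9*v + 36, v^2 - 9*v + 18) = v - 3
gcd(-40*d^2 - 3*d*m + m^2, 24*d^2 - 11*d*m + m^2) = 8*d - m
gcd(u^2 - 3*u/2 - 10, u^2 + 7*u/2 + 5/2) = u + 5/2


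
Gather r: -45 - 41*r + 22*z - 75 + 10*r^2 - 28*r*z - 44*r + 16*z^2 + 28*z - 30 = 10*r^2 + r*(-28*z - 85) + 16*z^2 + 50*z - 150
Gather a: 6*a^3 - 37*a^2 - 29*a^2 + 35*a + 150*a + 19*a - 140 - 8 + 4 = 6*a^3 - 66*a^2 + 204*a - 144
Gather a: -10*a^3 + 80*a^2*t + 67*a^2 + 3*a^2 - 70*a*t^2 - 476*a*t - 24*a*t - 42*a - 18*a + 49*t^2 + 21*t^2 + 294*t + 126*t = -10*a^3 + a^2*(80*t + 70) + a*(-70*t^2 - 500*t - 60) + 70*t^2 + 420*t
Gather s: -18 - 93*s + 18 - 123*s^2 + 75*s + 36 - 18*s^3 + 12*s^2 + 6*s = -18*s^3 - 111*s^2 - 12*s + 36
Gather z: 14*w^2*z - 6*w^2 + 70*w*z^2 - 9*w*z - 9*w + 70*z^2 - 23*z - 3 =-6*w^2 - 9*w + z^2*(70*w + 70) + z*(14*w^2 - 9*w - 23) - 3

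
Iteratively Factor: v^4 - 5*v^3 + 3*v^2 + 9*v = (v - 3)*(v^3 - 2*v^2 - 3*v) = (v - 3)^2*(v^2 + v) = (v - 3)^2*(v + 1)*(v)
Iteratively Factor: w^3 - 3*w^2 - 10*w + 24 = (w - 2)*(w^2 - w - 12) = (w - 2)*(w + 3)*(w - 4)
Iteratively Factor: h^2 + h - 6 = (h - 2)*(h + 3)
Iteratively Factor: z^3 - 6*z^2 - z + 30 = (z - 3)*(z^2 - 3*z - 10) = (z - 5)*(z - 3)*(z + 2)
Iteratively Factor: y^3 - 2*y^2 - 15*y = (y + 3)*(y^2 - 5*y) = (y - 5)*(y + 3)*(y)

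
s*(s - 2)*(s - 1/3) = s^3 - 7*s^2/3 + 2*s/3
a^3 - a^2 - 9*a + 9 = (a - 3)*(a - 1)*(a + 3)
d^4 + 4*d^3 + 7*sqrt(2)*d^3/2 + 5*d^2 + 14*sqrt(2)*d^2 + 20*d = d*(d + 4)*(d + sqrt(2))*(d + 5*sqrt(2)/2)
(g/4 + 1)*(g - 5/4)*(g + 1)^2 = g^4/4 + 19*g^3/16 + 3*g^2/8 - 29*g/16 - 5/4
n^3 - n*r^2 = n*(n - r)*(n + r)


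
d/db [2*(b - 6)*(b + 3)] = 4*b - 6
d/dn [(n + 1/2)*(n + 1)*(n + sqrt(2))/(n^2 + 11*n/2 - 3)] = (4*n^4 + 44*n^3 - 5*n^2 + 16*sqrt(2)*n^2 - 28*sqrt(2)*n - 36*n - 29*sqrt(2) - 6)/(4*n^4 + 44*n^3 + 97*n^2 - 132*n + 36)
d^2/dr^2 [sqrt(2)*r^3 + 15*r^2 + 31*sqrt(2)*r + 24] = 6*sqrt(2)*r + 30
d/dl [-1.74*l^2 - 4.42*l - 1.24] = -3.48*l - 4.42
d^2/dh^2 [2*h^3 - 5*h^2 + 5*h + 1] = 12*h - 10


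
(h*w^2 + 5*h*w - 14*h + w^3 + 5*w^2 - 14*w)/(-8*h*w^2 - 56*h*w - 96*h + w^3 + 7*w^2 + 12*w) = (-h*w^2 - 5*h*w + 14*h - w^3 - 5*w^2 + 14*w)/(8*h*w^2 + 56*h*w + 96*h - w^3 - 7*w^2 - 12*w)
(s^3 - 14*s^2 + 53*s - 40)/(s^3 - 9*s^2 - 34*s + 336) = (s^2 - 6*s + 5)/(s^2 - s - 42)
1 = 1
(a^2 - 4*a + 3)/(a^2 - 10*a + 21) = (a - 1)/(a - 7)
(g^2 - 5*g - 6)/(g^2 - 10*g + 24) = (g + 1)/(g - 4)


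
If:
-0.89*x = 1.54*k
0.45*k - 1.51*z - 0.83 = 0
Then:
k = 3.35555555555556*z + 1.84444444444444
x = -5.80624219725343*z - 3.19151061173533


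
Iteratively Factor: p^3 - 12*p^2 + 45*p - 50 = (p - 5)*(p^2 - 7*p + 10) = (p - 5)^2*(p - 2)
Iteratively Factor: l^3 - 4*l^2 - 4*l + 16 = (l + 2)*(l^2 - 6*l + 8) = (l - 4)*(l + 2)*(l - 2)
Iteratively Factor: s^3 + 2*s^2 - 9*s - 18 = (s + 3)*(s^2 - s - 6) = (s + 2)*(s + 3)*(s - 3)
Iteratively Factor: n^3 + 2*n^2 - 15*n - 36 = (n - 4)*(n^2 + 6*n + 9) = (n - 4)*(n + 3)*(n + 3)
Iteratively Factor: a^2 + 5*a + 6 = (a + 3)*(a + 2)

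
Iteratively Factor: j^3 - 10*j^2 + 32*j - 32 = (j - 2)*(j^2 - 8*j + 16) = (j - 4)*(j - 2)*(j - 4)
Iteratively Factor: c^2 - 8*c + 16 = (c - 4)*(c - 4)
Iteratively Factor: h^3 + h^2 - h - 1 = (h + 1)*(h^2 - 1) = (h - 1)*(h + 1)*(h + 1)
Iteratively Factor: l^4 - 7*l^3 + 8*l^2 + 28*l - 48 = (l + 2)*(l^3 - 9*l^2 + 26*l - 24) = (l - 3)*(l + 2)*(l^2 - 6*l + 8) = (l - 4)*(l - 3)*(l + 2)*(l - 2)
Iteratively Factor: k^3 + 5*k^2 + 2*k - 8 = (k + 2)*(k^2 + 3*k - 4) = (k + 2)*(k + 4)*(k - 1)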